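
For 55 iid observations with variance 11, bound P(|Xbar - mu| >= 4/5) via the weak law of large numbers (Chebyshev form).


Var(Xbar) = Var(X)/n = 11/55
Chebyshev: P(|Xbar-mu| >= 4/5) <= Var(Xbar)/(4/5)^2 = (1/5)/(16/25) = 5/16

5/16


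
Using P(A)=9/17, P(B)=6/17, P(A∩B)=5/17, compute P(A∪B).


P(A∪B) = P(A) + P(B) - P(A∩B)
= 9/17 + 6/17 - 5/17 = 10/17

10/17


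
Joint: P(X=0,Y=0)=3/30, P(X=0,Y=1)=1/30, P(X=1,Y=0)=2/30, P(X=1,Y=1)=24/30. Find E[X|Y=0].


P(Y=0) = 5/30
E[X|Y=0] = (0*3 + 1*2)/5 = 2/5

2/5


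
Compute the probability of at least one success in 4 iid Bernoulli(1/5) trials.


P(at least one) = 1 - P(none)
P(none) = (1 - 1/5)^4 = (4/5)^4 = 256/625
P(at least one) = 1 - 256/625 = 369/625

369/625


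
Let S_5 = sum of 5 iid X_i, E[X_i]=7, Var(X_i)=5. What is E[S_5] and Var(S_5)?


E[S_n] = n*mu = 5*7 = 35
Var(S_n) = n*sigma^2 = 5*5 = 25

E[S_5]=35, Var(S_5)=25


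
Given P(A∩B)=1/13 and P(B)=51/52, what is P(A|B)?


P(A|B) = P(A∩B)/P(B) = (4/52)/(51/52) = 4/51

4/51


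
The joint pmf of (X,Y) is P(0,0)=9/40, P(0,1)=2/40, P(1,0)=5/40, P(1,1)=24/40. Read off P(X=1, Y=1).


Read from table: P(X=1, Y=1) = 24/40 = 3/5

3/5


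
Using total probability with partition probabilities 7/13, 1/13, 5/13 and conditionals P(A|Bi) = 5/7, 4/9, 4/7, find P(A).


P(A) = P(A|B1)P(B1) + P(A|B2)P(B2) + P(A|B3)P(B3)
= 5/7*7/13 + 4/9*1/13 + 4/7*5/13
= 5/13 + 4/117 + 20/91 = 523/819

523/819


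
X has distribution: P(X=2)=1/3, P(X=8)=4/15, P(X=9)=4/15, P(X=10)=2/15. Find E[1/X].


E[1/X] = sum(g(x)*P(x))
= 1/2*1/3 + 1/8*4/15 + 1/9*4/15 + 1/10*2/15
= 164/675

164/675


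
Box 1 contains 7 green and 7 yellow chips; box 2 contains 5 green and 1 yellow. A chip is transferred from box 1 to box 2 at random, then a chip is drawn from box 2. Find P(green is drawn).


P(transfer green) = 7/14 = 1/2; P(transfer yellow) = 1/2
If green transferred: Urn II has 6 green of 7, so P(green|green moved) = 6/7
If yellow transferred: Urn II has 5 green of 7, so P(green|yellow moved) = 5/7
By total probability: P(green) = 1/2*6/7 + 1/2*5/7 = 11/14

11/14


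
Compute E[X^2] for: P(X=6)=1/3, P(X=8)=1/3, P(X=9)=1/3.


E[X^2] = sum(x^2 * P(x))
= 36*1/3 + 64*1/3 + 81*1/3
= 181/3

181/3


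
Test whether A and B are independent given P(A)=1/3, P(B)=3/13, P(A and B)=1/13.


P(A)*P(B) = 1/3*3/13 = 1/13
P(A∩B) = 1/13, which equals P(A)P(B), so independent

Yes, A and B are independent


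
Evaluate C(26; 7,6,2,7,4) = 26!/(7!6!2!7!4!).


26! = 403291461126605635584000000
Denominator: 7!=5040 * 6!=720 * 2!=2 * 7!=5040 * 4!=24
Coefficient = 403291461126605635584000000 / 877879296000 = 459392837904000

459392837904000


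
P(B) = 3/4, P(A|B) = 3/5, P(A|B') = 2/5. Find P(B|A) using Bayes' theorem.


P(A) = P(A|B)P(B) + P(A|B')P(B') = 3/5*3/4 + 2/5*1/4 = 11/20
P(B|A) = P(A|B)P(B)/P(A) = (9/20)/(11/20) = 9/11

9/11


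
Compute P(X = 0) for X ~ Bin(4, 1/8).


P(X=0) = C(4,0) * p^0 * (1-p)^4
= 1 * 1 * 2401/4096
= 2401/4096

2401/4096


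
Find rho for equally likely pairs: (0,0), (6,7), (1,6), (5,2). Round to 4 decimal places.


Cov(X,Y) = 3.2500, Var(X) = 6.5000, Var(Y) = 8.1875
rho = Cov/(sqrt(VarX)*sqrt(VarY)) = 0.4455

0.4455


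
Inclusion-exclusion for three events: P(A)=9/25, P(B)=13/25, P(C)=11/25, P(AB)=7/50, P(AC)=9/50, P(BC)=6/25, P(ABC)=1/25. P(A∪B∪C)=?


P(A∪B∪C) = P(A)+P(B)+P(C) - P(AB)-P(AC)-P(BC) + P(ABC)
= 9/25+13/25+11/25 - 7/50-9/50-6/25 + 1/25
= 4/5

4/5


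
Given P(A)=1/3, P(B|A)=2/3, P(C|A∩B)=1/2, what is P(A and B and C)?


P(A∩B∩C) = P(A) * P(B|A) * P(C|A∩B)
= 1/3 * 2/3 * 1/2
= 2/9 * 1/2 = 1/9

1/9


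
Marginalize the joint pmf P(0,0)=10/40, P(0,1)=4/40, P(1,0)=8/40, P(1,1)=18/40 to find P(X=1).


P(X=1) = P(1,0)+P(1,1) = 8/40 + 18/40 = 26/40 = 13/20

13/20


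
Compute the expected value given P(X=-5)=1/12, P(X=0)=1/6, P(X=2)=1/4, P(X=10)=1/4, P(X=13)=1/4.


E[X] = sum(x * P(x))
= -5*1/12 + 0*1/6 + 2*1/4 + 10*1/4 + 13*1/4
= 35/6

35/6


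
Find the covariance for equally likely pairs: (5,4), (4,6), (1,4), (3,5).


E[X]=13/4, E[Y]=19/4, E[XY]=63/4
Cov(X,Y) = E[XY] - E[X]E[Y] = 63/4 - 13/4*19/4 = 5/16

5/16


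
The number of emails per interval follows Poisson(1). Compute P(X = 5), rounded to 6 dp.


P(X=5) = e^(-1) * 1^5 / 5!
≈ 0.3678794412 * 1 / 120
≈ 0.003066

0.003066


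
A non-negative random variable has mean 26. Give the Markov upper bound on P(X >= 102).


Markov: P(X >= a) <= E[X]/a
P(X >= 102) <= 26/102 = 13/51

13/51


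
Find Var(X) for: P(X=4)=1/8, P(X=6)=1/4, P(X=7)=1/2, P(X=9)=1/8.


E[X] = 53/8, E[X^2] = 365/8
Var(X) = E[X^2] - (E[X])^2 = 365/8 - (53/8)^2 = 111/64

111/64


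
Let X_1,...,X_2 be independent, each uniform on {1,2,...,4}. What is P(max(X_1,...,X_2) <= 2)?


P(max <= 2) = P(all X_i <= 2) = (P(X_1 <= 2))^2
= (2/4)^2 = (1/2)^2 = 1/4

1/4


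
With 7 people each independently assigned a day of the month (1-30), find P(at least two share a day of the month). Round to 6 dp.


P(all different) = prod((30-i)/30 for i=0..6) = 0.469156
P(at least one match) = 1 - 0.469156 = 0.530844

0.530844


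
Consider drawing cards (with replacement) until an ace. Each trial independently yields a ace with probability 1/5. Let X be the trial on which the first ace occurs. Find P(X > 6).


P(X > 6) = P(first 6 trials all fail) = (1-p)^6 = (4/5)^6 = 4096/15625

4096/15625


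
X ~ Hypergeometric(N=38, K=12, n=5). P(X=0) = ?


P(X=0) = C(12,0)*C(26,5) / C(38,5)
= 1*65780 / 501942
= 65780/501942 = 32890/250971

32890/250971


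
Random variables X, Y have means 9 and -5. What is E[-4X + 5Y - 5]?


E[-4X + 5Y - 5] = -4*E[X] + 5*E[Y] - 5
= (-4)*(9) + (5)*(-5) + (-5)
= -36 - 25 - 5 = -66

-66


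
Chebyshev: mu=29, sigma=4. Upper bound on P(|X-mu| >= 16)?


k = 16/4 = 4
Chebyshev: P(|X-mu| >= k*sigma) <= 1/k^2 = 1/4^2 = 1/16

1/16


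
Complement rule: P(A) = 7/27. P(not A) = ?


P(A') = 1 - P(A) = 1 - 7/27 = 20/27

20/27


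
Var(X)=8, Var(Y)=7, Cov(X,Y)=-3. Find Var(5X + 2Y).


Var(5X + 2Y) = 5^2*Var(X) + 2^2*Var(Y) + 2*5*2*Cov(X,Y)
= 25*8 + 4*7 + 20*(-3)
= 200 + 28 - 60 = 168

168


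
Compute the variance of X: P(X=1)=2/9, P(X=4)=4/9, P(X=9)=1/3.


E[X] = 5, E[X^2] = 103/3
Var(X) = E[X^2] - (E[X])^2 = 103/3 - (5)^2 = 28/3

28/3


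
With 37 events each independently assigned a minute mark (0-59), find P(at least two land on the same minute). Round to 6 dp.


P(all different) = prod((60-i)/60 for i=0..36) = 0.000001
P(at least one match) = 1 - 0.000001 = 0.999999

0.999999


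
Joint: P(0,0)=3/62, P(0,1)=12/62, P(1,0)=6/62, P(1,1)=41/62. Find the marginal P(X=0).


P(X=0) = P(0,0)+P(0,1) = 3/62 + 12/62 = 15/62

15/62


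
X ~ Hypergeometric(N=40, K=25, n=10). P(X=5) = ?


P(X=5) = C(25,5)*C(15,5) / C(40,10)
= 53130*3003 / 847660528
= 159549390/847660528 = 557865/2963848

557865/2963848


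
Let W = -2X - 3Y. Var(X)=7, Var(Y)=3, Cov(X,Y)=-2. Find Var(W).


Var(-2X - 3Y) = (-2)^2*Var(X) + (-3)^2*Var(Y) + 2*(-2)*(-3)*Cov(X,Y)
= 4*7 + 9*3 + 12*(-2)
= 28 + 27 - 24 = 31

31


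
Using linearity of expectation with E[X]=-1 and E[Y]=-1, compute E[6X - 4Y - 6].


E[6X - 4Y - 6] = 6*E[X] - 4*E[Y] - 6
= (6)*(-1) + (-4)*(-1) + (-6)
= -6 + 4 - 6 = -8

-8


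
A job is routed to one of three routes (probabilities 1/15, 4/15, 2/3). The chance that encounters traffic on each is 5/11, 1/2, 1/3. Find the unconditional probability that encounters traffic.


P(A) = P(A|B1)P(B1) + P(A|B2)P(B2) + P(A|B3)P(B3)
= 5/11*1/15 + 1/2*4/15 + 1/3*2/3
= 1/33 + 2/15 + 2/9 = 191/495

191/495


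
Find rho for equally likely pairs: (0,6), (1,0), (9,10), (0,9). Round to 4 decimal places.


Cov(X,Y) = 6.8750, Var(X) = 14.2500, Var(Y) = 15.1875
rho = Cov/(sqrt(VarX)*sqrt(VarY)) = 0.4673

0.4673


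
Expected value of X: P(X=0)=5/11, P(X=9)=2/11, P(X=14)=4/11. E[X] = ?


E[X] = sum(x * P(x))
= 0*5/11 + 9*2/11 + 14*4/11
= 74/11

74/11


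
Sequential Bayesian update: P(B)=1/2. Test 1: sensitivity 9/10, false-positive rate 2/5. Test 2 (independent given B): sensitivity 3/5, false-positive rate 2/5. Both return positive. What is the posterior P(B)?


After test 1: P(+) = 9/10*1/2 + 2/5*1/2 = 13/20
P(B|+) = (9/20)/(13/20) = 9/13
After test 2 (use post1 as new prior): P(+) = 3/5*9/13 + 2/5*4/13 = 7/13
P(B|+,+) = (27/65)/(7/13) = 27/35

27/35


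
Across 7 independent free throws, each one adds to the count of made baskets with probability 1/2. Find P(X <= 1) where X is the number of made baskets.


P(X<=1) = P(X=0) + P(X=1)
= 1/128 + 7/128
= 1/16

1/16


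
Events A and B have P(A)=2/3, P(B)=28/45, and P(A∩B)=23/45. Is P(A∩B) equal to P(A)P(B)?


P(A)*P(B) = 2/3*28/45 = 56/135
P(A∩B) = 23/45 != 56/135, so not independent

No, A and B are not independent


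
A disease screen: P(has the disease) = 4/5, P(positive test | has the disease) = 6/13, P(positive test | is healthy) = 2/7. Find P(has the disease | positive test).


P(A) = P(A|B)P(B) + P(A|B')P(B') = 6/13*4/5 + 2/7*1/5 = 194/455
P(B|A) = P(A|B)P(B)/P(A) = (24/65)/(194/455) = 84/97

84/97


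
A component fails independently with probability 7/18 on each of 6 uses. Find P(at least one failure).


P(at least one) = 1 - P(none)
P(none) = (1 - 7/18)^6 = (11/18)^6 = 1771561/34012224
P(at least one) = 1 - 1771561/34012224 = 32240663/34012224

32240663/34012224


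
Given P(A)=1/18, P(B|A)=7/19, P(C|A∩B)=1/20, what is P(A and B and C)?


P(A∩B∩C) = P(A) * P(B|A) * P(C|A∩B)
= 1/18 * 7/19 * 1/20
= 7/342 * 1/20 = 7/6840

7/6840


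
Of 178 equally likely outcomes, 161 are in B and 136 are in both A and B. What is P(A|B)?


P(A|B) = P(A∩B)/P(B) = (136/178)/(161/178) = 136/161

136/161


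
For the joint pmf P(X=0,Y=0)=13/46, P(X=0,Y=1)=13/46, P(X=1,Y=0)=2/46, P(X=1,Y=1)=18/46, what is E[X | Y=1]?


P(Y=1) = 31/46
E[X|Y=1] = (0*13 + 1*18)/31 = 18/31

18/31


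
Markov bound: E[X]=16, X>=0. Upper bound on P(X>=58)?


Markov: P(X >= a) <= E[X]/a
P(X >= 58) <= 16/58 = 8/29

8/29


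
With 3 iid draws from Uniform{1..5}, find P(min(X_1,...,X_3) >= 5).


P(min >= 5) = P(all X_i >= 5) = (P(X_1 >= 5))^3
= (1/5)^3 = 1/125

1/125


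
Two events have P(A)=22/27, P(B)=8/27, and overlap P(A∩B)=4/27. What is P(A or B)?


P(A∪B) = P(A) + P(B) - P(A∩B)
= 22/27 + 8/27 - 4/27 = 26/27

26/27


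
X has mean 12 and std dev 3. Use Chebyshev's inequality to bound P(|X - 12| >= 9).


k = 9/3 = 3
Chebyshev: P(|X-mu| >= k*sigma) <= 1/k^2 = 1/3^2 = 1/9

1/9


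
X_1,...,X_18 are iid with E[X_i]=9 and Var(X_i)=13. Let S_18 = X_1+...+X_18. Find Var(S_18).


By independence, Var(S_n) = n*Var(X_1) = 18*13 = 234

234


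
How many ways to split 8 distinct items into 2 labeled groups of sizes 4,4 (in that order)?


8! = 40320
Denominator: 4!=24 * 4!=24
Coefficient = 40320 / 576 = 70

70


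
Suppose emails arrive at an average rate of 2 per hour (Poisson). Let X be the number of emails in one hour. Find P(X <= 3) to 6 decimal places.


P(X<=3) = e^(-2)*2^0/0! + e^(-2)*2^1/1! + e^(-2)*2^2/2! + e^(-2)*2^3/3!
≈ 0.1353352832 + 0.2706705665 + 0.2706705665 + 0.1804470443
= 0.8571234605
≈ 0.857123

0.857123


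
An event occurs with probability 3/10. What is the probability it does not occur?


P(A') = 1 - P(A) = 1 - 3/10 = 7/10

7/10


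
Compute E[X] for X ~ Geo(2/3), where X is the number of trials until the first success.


For geometric (trials until first success), E[X] = 1/p = 1/(2/3) = 3/2

3/2


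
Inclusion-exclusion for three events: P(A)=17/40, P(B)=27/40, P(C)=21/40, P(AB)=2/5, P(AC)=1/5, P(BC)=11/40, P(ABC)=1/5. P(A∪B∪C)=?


P(A∪B∪C) = P(A)+P(B)+P(C) - P(AB)-P(AC)-P(BC) + P(ABC)
= 17/40+27/40+21/40 - 2/5-1/5-11/40 + 1/5
= 19/20

19/20


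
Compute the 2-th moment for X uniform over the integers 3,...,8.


E[X^2] = (1/6) * sum(x^2 for x=3..8)
= 199/6

199/6


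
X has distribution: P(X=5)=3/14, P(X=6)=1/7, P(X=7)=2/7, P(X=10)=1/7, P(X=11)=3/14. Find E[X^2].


E[X^2] = sum(g(x)*P(x))
= 25*3/14 + 36*1/7 + 49*2/7 + 100*1/7 + 121*3/14
= 453/7

453/7


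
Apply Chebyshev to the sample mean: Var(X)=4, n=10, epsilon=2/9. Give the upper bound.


Var(Xbar) = Var(X)/n = 4/10
Chebyshev: P(|Xbar-mu| >= 2/9) <= Var(Xbar)/(2/9)^2 = (2/5)/(4/81) = 81/10
Bound exceeds 1, so trivial bound: 1

1


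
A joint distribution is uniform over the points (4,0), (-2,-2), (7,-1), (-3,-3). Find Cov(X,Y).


E[X]=3/2, E[Y]=-3/2, E[XY]=3/2
Cov(X,Y) = E[XY] - E[X]E[Y] = 3/2 - 3/2*-3/2 = 15/4

15/4


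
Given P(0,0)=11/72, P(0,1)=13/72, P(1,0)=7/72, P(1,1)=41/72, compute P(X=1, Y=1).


Read from table: P(X=1, Y=1) = 41/72

41/72


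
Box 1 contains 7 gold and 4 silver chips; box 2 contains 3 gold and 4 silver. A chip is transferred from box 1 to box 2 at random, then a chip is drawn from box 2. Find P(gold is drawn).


P(transfer gold) = 7/11; P(transfer silver) = 4/11
If gold transferred: Urn II has 4 gold of 8, so P(gold|gold moved) = 1/2
If silver transferred: Urn II has 3 gold of 8, so P(gold|silver moved) = 3/8
By total probability: P(gold) = 7/11*1/2 + 4/11*3/8 = 5/11

5/11


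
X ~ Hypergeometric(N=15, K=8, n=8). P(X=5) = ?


P(X=5) = C(8,5)*C(7,3) / C(15,8)
= 56*35 / 6435
= 1960/6435 = 392/1287

392/1287


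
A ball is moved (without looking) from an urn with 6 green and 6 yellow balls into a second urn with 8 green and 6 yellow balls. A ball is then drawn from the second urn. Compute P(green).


P(transfer green) = 6/12 = 1/2; P(transfer yellow) = 1/2
If green transferred: Urn II has 9 green of 15, so P(green|green moved) = 3/5
If yellow transferred: Urn II has 8 green of 15, so P(green|yellow moved) = 8/15
By total probability: P(green) = 1/2*3/5 + 1/2*8/15 = 17/30

17/30


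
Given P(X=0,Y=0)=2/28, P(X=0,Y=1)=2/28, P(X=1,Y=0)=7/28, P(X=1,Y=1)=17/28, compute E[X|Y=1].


P(Y=1) = 19/28
E[X|Y=1] = (0*2 + 1*17)/19 = 17/19

17/19


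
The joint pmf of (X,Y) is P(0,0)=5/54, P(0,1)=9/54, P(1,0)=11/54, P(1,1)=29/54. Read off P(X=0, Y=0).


Read from table: P(X=0, Y=0) = 5/54

5/54


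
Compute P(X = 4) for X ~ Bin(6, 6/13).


P(X=4) = C(6,4) * p^4 * (1-p)^2
= 15 * 1296/28561 * 49/169
= 952560/4826809

952560/4826809


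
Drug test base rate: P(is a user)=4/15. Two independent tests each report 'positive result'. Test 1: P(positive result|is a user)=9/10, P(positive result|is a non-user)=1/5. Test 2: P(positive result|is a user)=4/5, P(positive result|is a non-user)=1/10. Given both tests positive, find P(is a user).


After test 1: P(+) = 9/10*4/15 + 1/5*11/15 = 29/75
P(B|+) = (6/25)/(29/75) = 18/29
After test 2 (use post1 as new prior): P(+) = 4/5*18/29 + 1/10*11/29 = 31/58
P(B|+,+) = (72/145)/(31/58) = 144/155

144/155


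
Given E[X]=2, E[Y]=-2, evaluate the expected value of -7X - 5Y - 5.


E[-7X - 5Y - 5] = -7*E[X] - 5*E[Y] - 5
= (-7)*(2) + (-5)*(-2) + (-5)
= -14 + 10 - 5 = -9

-9


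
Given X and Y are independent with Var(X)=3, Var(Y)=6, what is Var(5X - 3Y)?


Independence => Cov(X,Y)=0
Var(5X - 3Y) = 5^2*Var(X) + (-3)^2*Var(Y)
= 25*3 + 9*6 = 129

129


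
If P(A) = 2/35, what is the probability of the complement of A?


P(A') = 1 - P(A) = 1 - 2/35 = 33/35

33/35


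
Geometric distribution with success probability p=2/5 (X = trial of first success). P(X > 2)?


P(X > 2) = P(first 2 trials all fail) = (1-p)^2 = (3/5)^2 = 9/25

9/25


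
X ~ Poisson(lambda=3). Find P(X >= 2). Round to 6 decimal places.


P(X>=2) = 1 - P(X<=1) = 1 - (e^(-3)*3^0/0! + e^(-3)*3^1/1!)
≈ 1 - (0.0497870684 + 0.1493612051)
= 1 - 0.1991482735 = 0.8008517265
≈ 0.800852

0.800852


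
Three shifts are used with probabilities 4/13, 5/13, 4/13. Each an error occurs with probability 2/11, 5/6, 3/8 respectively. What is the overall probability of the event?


P(A) = P(A|B1)P(B1) + P(A|B2)P(B2) + P(A|B3)P(B3)
= 2/11*4/13 + 5/6*5/13 + 3/8*4/13
= 8/143 + 25/78 + 3/26 = 211/429

211/429


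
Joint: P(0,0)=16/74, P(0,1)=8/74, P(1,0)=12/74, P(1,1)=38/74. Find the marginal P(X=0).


P(X=0) = P(0,0)+P(0,1) = 16/74 + 8/74 = 24/74 = 12/37

12/37


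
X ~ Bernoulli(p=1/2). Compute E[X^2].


For Bernoulli: X in {0,1}
E[X^2] = 0^2*(1-1/2) + 1^2*1/2 = 1/2

1/2


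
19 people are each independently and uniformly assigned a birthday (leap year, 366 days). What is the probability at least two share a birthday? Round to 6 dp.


P(all different) = prod((366-i)/366 for i=0..18) = 0.621705
P(at least one match) = 1 - 0.621705 = 0.378295

0.378295


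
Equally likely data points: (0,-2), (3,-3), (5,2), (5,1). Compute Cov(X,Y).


E[X]=13/4, E[Y]=-1/2, E[XY]=3/2
Cov(X,Y) = E[XY] - E[X]E[Y] = 3/2 - 13/4*-1/2 = 25/8

25/8


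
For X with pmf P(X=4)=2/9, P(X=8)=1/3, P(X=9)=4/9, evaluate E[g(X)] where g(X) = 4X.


E[4X] = sum(g(x)*P(x))
= 16*2/9 + 32*1/3 + 36*4/9
= 272/9

272/9


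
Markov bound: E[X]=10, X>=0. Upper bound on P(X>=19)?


Markov: P(X >= a) <= E[X]/a
P(X >= 19) <= 10/19

10/19


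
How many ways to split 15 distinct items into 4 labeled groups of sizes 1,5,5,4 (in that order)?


15! = 1307674368000
Denominator: 1!=1 * 5!=120 * 5!=120 * 4!=24
Coefficient = 1307674368000 / 345600 = 3783780

3783780


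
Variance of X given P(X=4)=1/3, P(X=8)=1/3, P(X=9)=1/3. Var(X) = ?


E[X] = 7, E[X^2] = 161/3
Var(X) = E[X^2] - (E[X])^2 = 161/3 - (7)^2 = 14/3

14/3


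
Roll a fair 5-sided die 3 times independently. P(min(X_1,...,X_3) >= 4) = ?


P(min >= 4) = P(all X_i >= 4) = (P(X_1 >= 4))^3
= (2/5)^3 = 8/125

8/125


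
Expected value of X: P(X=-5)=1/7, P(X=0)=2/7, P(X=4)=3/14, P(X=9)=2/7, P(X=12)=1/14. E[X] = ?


E[X] = sum(x * P(x))
= -5*1/7 + 0*2/7 + 4*3/14 + 9*2/7 + 12*1/14
= 25/7

25/7


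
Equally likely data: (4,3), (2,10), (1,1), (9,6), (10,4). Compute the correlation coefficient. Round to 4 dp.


Cov(X,Y) = 0.4400, Var(X) = 13.3600, Var(Y) = 9.3600
rho = Cov/(sqrt(VarX)*sqrt(VarY)) = 0.0393

0.0393


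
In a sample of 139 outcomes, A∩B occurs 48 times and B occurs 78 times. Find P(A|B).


P(A|B) = P(A∩B)/P(B) = (48/139)/(78/139) = 48/78 = 8/13

8/13


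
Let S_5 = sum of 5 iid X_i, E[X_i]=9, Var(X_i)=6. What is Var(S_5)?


By independence, Var(S_n) = n*Var(X_1) = 5*6 = 30

30


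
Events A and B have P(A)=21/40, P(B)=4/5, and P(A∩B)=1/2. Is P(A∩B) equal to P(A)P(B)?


P(A)*P(B) = 21/40*4/5 = 21/50
P(A∩B) = 1/2 != 21/50, so not independent

No, A and B are not independent


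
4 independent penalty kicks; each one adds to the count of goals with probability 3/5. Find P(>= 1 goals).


P(at least one) = 1 - P(none)
P(none) = (1 - 3/5)^4 = (2/5)^4 = 16/625
P(at least one) = 1 - 16/625 = 609/625

609/625


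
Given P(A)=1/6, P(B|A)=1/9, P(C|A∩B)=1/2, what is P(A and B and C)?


P(A∩B∩C) = P(A) * P(B|A) * P(C|A∩B)
= 1/6 * 1/9 * 1/2
= 1/54 * 1/2 = 1/108

1/108


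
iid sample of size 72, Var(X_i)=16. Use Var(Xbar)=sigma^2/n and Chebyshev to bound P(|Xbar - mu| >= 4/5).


Var(Xbar) = Var(X)/n = 16/72
Chebyshev: P(|Xbar-mu| >= 4/5) <= Var(Xbar)/(4/5)^2 = (2/9)/(16/25) = 25/72

25/72


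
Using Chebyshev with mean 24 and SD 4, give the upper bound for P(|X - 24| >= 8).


k = 8/4 = 2
Chebyshev: P(|X-mu| >= k*sigma) <= 1/k^2 = 1/2^2 = 1/4

1/4


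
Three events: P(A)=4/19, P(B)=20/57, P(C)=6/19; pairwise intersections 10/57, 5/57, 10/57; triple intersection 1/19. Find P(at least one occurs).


P(A∪B∪C) = P(A)+P(B)+P(C) - P(AB)-P(AC)-P(BC) + P(ABC)
= 4/19+20/57+6/19 - 10/57-5/57-10/57 + 1/19
= 28/57

28/57


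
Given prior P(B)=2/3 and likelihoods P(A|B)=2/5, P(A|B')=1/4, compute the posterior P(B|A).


P(A) = P(A|B)P(B) + P(A|B')P(B') = 2/5*2/3 + 1/4*1/3 = 7/20
P(B|A) = P(A|B)P(B)/P(A) = (4/15)/(7/20) = 16/21

16/21


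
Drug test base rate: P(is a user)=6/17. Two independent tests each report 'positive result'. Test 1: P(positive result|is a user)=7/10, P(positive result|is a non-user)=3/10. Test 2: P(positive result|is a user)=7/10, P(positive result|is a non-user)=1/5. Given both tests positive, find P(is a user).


After test 1: P(+) = 7/10*6/17 + 3/10*11/17 = 15/34
P(B|+) = (21/85)/(15/34) = 14/25
After test 2 (use post1 as new prior): P(+) = 7/10*14/25 + 1/5*11/25 = 12/25
P(B|+,+) = (49/125)/(12/25) = 49/60

49/60


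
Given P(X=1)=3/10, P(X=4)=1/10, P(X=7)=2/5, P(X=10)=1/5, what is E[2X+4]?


E[2X+4] = sum(g(x)*P(x))
= 6*3/10 + 12*1/10 + 18*2/5 + 24*1/5
= 15

15


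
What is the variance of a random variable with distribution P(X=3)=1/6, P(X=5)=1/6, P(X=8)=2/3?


E[X] = 20/3, E[X^2] = 145/3
Var(X) = E[X^2] - (E[X])^2 = 145/3 - (20/3)^2 = 35/9

35/9


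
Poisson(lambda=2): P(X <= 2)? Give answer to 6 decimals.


P(X<=2) = e^(-2)*2^0/0! + e^(-2)*2^1/1! + e^(-2)*2^2/2!
≈ 0.1353352832 + 0.2706705665 + 0.2706705665
= 0.6766764162
≈ 0.676676

0.676676


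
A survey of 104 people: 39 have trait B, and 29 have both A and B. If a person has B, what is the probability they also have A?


P(A|B) = P(A∩B)/P(B) = (29/104)/(39/104) = 29/39

29/39


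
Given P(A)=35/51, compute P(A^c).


P(A') = 1 - P(A) = 1 - 35/51 = 16/51

16/51


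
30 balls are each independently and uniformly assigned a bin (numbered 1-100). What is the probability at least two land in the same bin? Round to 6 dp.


P(all different) = prod((100-i)/100 for i=0..29) = 0.007791
P(at least one match) = 1 - 0.007791 = 0.992209

0.992209


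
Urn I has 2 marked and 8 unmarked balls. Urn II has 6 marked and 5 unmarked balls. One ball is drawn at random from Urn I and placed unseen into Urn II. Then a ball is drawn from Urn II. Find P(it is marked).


P(transfer marked) = 2/10 = 1/5; P(transfer unmarked) = 4/5
If marked transferred: Urn II has 7 marked of 12, so P(marked|marked moved) = 7/12
If unmarked transferred: Urn II has 6 marked of 12, so P(marked|unmarked moved) = 1/2
By total probability: P(marked) = 1/5*7/12 + 4/5*1/2 = 31/60

31/60


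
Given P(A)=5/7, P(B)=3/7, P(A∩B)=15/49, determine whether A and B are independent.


P(A)*P(B) = 5/7*3/7 = 15/49
P(A∩B) = 15/49, which equals P(A)P(B), so independent

Yes, A and B are independent


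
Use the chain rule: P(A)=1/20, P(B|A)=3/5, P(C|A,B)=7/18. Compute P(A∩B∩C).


P(A∩B∩C) = P(A) * P(B|A) * P(C|A∩B)
= 1/20 * 3/5 * 7/18
= 3/100 * 7/18 = 7/600

7/600


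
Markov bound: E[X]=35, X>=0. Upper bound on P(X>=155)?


Markov: P(X >= a) <= E[X]/a
P(X >= 155) <= 35/155 = 7/31

7/31


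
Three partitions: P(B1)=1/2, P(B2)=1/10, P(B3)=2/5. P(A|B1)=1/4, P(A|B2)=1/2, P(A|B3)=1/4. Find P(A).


P(A) = P(A|B1)P(B1) + P(A|B2)P(B2) + P(A|B3)P(B3)
= 1/4*1/2 + 1/2*1/10 + 1/4*2/5
= 1/8 + 1/20 + 1/10 = 11/40

11/40


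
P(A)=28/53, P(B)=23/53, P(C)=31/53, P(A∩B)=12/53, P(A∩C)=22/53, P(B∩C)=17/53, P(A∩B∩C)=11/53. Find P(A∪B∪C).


P(A∪B∪C) = P(A)+P(B)+P(C) - P(AB)-P(AC)-P(BC) + P(ABC)
= 28/53+23/53+31/53 - 12/53-22/53-17/53 + 11/53
= 42/53

42/53


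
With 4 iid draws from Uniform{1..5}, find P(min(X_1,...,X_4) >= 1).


P(min >= 1) = P(all X_i >= 1) = (P(X_1 >= 1))^4
= (5/5)^4 = 1^4 = 1

1


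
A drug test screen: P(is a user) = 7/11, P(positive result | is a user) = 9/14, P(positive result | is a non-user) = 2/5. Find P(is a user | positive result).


P(A) = P(A|B)P(B) + P(A|B')P(B') = 9/14*7/11 + 2/5*4/11 = 61/110
P(B|A) = P(A|B)P(B)/P(A) = (9/22)/(61/110) = 45/61

45/61


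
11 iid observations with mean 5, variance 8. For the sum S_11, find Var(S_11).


By independence, Var(S_n) = n*Var(X_1) = 11*8 = 88

88


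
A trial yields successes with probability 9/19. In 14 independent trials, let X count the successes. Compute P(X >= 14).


P(X>=14) = P(X=14)
= 22876792454961/799006685782884121
= 22876792454961/799006685782884121

22876792454961/799006685782884121


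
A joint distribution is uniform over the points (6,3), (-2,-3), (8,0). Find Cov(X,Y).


E[X]=4, E[Y]=0, E[XY]=8
Cov(X,Y) = E[XY] - E[X]E[Y] = 8 - 4*0 = 8

8


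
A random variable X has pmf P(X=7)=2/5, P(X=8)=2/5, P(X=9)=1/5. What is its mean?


E[X] = sum(x * P(x))
= 7*2/5 + 8*2/5 + 9*1/5
= 39/5

39/5


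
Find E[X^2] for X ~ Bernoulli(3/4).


For Bernoulli: X in {0,1}
E[X^2] = 0^2*(1-3/4) + 1^2*3/4 = 3/4

3/4


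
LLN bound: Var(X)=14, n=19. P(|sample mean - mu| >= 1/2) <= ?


Var(Xbar) = Var(X)/n = 14/19
Chebyshev: P(|Xbar-mu| >= 1/2) <= Var(Xbar)/(1/2)^2 = (14/19)/(1/4) = 56/19
Bound exceeds 1, so trivial bound: 1

1


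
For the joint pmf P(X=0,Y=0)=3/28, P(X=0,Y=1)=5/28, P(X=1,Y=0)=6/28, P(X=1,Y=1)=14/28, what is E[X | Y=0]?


P(Y=0) = 9/28
E[X|Y=0] = (0*3 + 1*6)/9 = 6/9 = 2/3

2/3


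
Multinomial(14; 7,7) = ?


14! = 87178291200
Denominator: 7!=5040 * 7!=5040
Coefficient = 87178291200 / 25401600 = 3432

3432


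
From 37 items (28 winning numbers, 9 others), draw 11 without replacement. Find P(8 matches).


P(X=8) = C(28,8)*C(9,3) / C(37,11)
= 3108105*84 / 854992152
= 261080820/854992152 = 345345/1130942

345345/1130942


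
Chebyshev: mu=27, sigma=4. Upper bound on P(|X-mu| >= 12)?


k = 12/4 = 3
Chebyshev: P(|X-mu| >= k*sigma) <= 1/k^2 = 1/3^2 = 1/9

1/9


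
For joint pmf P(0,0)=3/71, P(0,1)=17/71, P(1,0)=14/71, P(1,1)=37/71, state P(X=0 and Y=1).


Read from table: P(X=0, Y=1) = 17/71

17/71


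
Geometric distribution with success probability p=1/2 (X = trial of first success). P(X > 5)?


P(X > 5) = P(first 5 trials all fail) = (1-p)^5 = (1/2)^5 = 1/32

1/32


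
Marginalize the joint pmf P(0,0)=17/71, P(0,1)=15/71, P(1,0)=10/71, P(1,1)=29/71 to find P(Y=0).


P(Y=0) = P(0,0)+P(1,0) = 17/71 + 10/71 = 27/71

27/71


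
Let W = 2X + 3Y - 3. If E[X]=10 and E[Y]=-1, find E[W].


E[2X + 3Y - 3] = 2*E[X] + 3*E[Y] - 3
= (2)*(10) + (3)*(-1) + (-3)
= 20 - 3 - 3 = 14

14


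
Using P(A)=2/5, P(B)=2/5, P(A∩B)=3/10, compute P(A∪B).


P(A∪B) = P(A) + P(B) - P(A∩B)
= 2/5 + 2/5 - 3/10 = 1/2

1/2


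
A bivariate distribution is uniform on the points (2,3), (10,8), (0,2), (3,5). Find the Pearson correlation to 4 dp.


Cov(X,Y) = 8.3750, Var(X) = 14.1875, Var(Y) = 5.2500
rho = Cov/(sqrt(VarX)*sqrt(VarY)) = 0.9704

0.9704


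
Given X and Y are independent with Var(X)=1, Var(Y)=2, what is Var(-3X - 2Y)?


Independence => Cov(X,Y)=0
Var(-3X - 2Y) = (-3)^2*Var(X) + (-2)^2*Var(Y)
= 9*1 + 4*2 = 17

17


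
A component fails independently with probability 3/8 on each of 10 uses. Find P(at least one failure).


P(at least one) = 1 - P(none)
P(none) = (1 - 3/8)^10 = (5/8)^10 = 9765625/1073741824
P(at least one) = 1 - 9765625/1073741824 = 1063976199/1073741824

1063976199/1073741824


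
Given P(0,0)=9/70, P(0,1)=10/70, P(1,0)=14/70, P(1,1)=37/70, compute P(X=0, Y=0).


Read from table: P(X=0, Y=0) = 9/70

9/70


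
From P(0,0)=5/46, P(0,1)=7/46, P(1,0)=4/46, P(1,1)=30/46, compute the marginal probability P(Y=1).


P(Y=1) = P(0,1)+P(1,1) = 7/46 + 30/46 = 37/46

37/46


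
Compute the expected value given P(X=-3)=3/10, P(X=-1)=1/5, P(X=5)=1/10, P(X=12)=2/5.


E[X] = sum(x * P(x))
= -3*3/10 - 1*1/5 + 5*1/10 + 12*2/5
= 21/5

21/5


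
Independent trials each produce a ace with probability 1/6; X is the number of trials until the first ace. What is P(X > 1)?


P(X > 1) = P(first 1 trials all fail) = (1-p)^1 = (5/6)^1 = 5/6

5/6


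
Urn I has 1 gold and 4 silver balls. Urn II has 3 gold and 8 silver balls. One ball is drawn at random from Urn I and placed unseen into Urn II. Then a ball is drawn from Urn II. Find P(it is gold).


P(transfer gold) = 1/5; P(transfer silver) = 4/5
If gold transferred: Urn II has 4 gold of 12, so P(gold|gold moved) = 1/3
If silver transferred: Urn II has 3 gold of 12, so P(gold|silver moved) = 1/4
By total probability: P(gold) = 1/5*1/3 + 4/5*1/4 = 4/15

4/15


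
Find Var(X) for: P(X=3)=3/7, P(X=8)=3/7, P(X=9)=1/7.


E[X] = 6, E[X^2] = 300/7
Var(X) = E[X^2] - (E[X])^2 = 300/7 - (6)^2 = 48/7

48/7


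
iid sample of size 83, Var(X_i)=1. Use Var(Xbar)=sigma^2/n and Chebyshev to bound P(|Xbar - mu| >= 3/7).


Var(Xbar) = Var(X)/n = 1/83
Chebyshev: P(|Xbar-mu| >= 3/7) <= Var(Xbar)/(3/7)^2 = (1/83)/(9/49) = 49/747

49/747


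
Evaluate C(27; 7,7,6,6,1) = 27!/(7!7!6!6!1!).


27! = 10888869450418352160768000000
Denominator: 7!=5040 * 7!=5040 * 6!=720 * 6!=720 * 1!=1
Coefficient = 10888869450418352160768000000 / 13168189440000 = 826907108227200

826907108227200


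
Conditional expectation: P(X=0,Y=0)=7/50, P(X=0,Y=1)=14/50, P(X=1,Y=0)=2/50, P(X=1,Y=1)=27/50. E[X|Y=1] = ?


P(Y=1) = 41/50
E[X|Y=1] = (0*14 + 1*27)/41 = 27/41

27/41


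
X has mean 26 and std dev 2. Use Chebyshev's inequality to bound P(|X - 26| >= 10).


k = 10/2 = 5
Chebyshev: P(|X-mu| >= k*sigma) <= 1/k^2 = 1/5^2 = 1/25

1/25


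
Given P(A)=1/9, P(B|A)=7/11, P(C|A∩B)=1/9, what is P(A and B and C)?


P(A∩B∩C) = P(A) * P(B|A) * P(C|A∩B)
= 1/9 * 7/11 * 1/9
= 7/99 * 1/9 = 7/891

7/891


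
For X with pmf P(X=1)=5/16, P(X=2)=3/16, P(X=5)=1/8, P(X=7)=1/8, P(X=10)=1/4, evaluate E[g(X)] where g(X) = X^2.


E[X^2] = sum(g(x)*P(x))
= 1*5/16 + 4*3/16 + 25*1/8 + 49*1/8 + 100*1/4
= 565/16

565/16


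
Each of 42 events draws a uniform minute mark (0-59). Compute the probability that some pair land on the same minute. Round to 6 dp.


P(all different) = prod((60-i)/60 for i=0..41) = 0.000000
P(at least one match) = 1 - 0.000000 = 1.000000

1.000000


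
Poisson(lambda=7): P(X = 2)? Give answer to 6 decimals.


P(X=2) = e^(-7) * 7^2 / 2!
≈ 0.0009118819656 * 49 / 2
≈ 0.022341

0.022341


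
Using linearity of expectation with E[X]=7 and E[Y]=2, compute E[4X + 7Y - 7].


E[4X + 7Y - 7] = 4*E[X] + 7*E[Y] - 7
= (4)*(7) + (7)*(2) + (-7)
= 28 + 14 - 7 = 35

35


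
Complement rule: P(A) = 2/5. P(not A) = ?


P(A') = 1 - P(A) = 1 - 2/5 = 3/5

3/5


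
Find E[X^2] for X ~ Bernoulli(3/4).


For Bernoulli: X in {0,1}
E[X^2] = 0^2*(1-3/4) + 1^2*3/4 = 3/4

3/4


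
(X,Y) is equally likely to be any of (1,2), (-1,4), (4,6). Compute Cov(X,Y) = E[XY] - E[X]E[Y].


E[X]=4/3, E[Y]=4, E[XY]=22/3
Cov(X,Y) = E[XY] - E[X]E[Y] = 22/3 - 4/3*4 = 2

2


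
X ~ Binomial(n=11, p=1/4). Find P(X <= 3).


P(X<=3) = P(X=0) + P(X=1) + P(X=2) + P(X=3)
= 177147/4194304 + 649539/4194304 + 1082565/4194304 + 1082565/4194304
= 373977/524288

373977/524288


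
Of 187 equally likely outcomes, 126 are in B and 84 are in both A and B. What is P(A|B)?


P(A|B) = P(A∩B)/P(B) = (84/187)/(126/187) = 84/126 = 2/3

2/3


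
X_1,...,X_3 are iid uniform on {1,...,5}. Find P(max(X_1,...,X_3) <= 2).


P(max <= 2) = P(all X_i <= 2) = (P(X_1 <= 2))^3
= (2/5)^3 = 8/125

8/125


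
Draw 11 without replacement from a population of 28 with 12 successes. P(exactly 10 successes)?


P(X=10) = C(12,10)*C(16,1) / C(28,11)
= 66*16 / 21474180
= 1056/21474180 = 88/1789515

88/1789515


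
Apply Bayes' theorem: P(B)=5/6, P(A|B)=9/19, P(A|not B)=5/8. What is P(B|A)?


P(A) = P(A|B)P(B) + P(A|B')P(B') = 9/19*5/6 + 5/8*1/6 = 455/912
P(B|A) = P(A|B)P(B)/P(A) = (15/38)/(455/912) = 72/91

72/91


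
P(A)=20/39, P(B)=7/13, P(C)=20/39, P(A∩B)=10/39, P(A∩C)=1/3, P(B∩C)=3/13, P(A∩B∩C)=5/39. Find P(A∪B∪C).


P(A∪B∪C) = P(A)+P(B)+P(C) - P(AB)-P(AC)-P(BC) + P(ABC)
= 20/39+7/13+20/39 - 10/39-1/3-3/13 + 5/39
= 34/39

34/39


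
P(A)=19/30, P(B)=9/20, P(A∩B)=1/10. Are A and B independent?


P(A)*P(B) = 19/30*9/20 = 57/200
P(A∩B) = 1/10 != 57/200, so not independent

No, A and B are not independent


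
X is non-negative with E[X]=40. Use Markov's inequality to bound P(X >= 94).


Markov: P(X >= a) <= E[X]/a
P(X >= 94) <= 40/94 = 20/47

20/47


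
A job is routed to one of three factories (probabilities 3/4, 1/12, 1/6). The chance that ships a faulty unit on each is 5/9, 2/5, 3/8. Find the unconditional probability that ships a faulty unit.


P(A) = P(A|B1)P(B1) + P(A|B2)P(B2) + P(A|B3)P(B3)
= 5/9*3/4 + 2/5*1/12 + 3/8*1/6
= 5/12 + 1/30 + 1/16 = 41/80

41/80


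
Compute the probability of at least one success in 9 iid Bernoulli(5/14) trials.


P(at least one) = 1 - P(none)
P(none) = (1 - 5/14)^9 = (9/14)^9 = 387420489/20661046784
P(at least one) = 1 - 387420489/20661046784 = 20273626295/20661046784

20273626295/20661046784


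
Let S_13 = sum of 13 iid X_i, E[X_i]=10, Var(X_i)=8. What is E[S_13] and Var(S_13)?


E[S_n] = n*mu = 13*10 = 130
Var(S_n) = n*sigma^2 = 13*8 = 104

E[S_13]=130, Var(S_13)=104


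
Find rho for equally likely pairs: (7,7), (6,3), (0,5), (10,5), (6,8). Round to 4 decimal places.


Cov(X,Y) = 0.5200, Var(X) = 10.5600, Var(Y) = 3.0400
rho = Cov/(sqrt(VarX)*sqrt(VarY)) = 0.0918

0.0918


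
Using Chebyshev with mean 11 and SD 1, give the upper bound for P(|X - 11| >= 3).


k = 3/1 = 3
Chebyshev: P(|X-mu| >= k*sigma) <= 1/k^2 = 1/3^2 = 1/9

1/9


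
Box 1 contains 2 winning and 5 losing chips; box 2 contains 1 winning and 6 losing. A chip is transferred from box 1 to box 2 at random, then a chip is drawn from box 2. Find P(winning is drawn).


P(transfer winning) = 2/7; P(transfer losing) = 5/7
If winning transferred: Urn II has 2 winning of 8, so P(winning|winning moved) = 1/4
If losing transferred: Urn II has 1 winning of 8, so P(winning|losing moved) = 1/8
By total probability: P(winning) = 2/7*1/4 + 5/7*1/8 = 9/56

9/56


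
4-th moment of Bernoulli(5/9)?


For Bernoulli: X in {0,1}
E[X^4] = 0^4*(1-5/9) + 1^4*5/9 = 5/9

5/9


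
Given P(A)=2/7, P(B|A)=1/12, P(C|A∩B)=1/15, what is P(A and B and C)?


P(A∩B∩C) = P(A) * P(B|A) * P(C|A∩B)
= 2/7 * 1/12 * 1/15
= 1/42 * 1/15 = 1/630

1/630


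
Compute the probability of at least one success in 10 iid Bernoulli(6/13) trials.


P(at least one) = 1 - P(none)
P(none) = (1 - 6/13)^10 = (7/13)^10 = 282475249/137858491849
P(at least one) = 1 - 282475249/137858491849 = 137576016600/137858491849

137576016600/137858491849


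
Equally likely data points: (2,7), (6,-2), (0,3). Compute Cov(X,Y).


E[X]=8/3, E[Y]=8/3, E[XY]=2/3
Cov(X,Y) = E[XY] - E[X]E[Y] = 2/3 - 8/3*8/3 = -58/9

-58/9


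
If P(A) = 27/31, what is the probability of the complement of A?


P(A') = 1 - P(A) = 1 - 27/31 = 4/31

4/31


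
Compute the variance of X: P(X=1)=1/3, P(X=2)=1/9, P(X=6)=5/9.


E[X] = 35/9, E[X^2] = 187/9
Var(X) = E[X^2] - (E[X])^2 = 187/9 - (35/9)^2 = 458/81

458/81


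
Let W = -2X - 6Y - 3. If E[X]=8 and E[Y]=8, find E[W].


E[-2X - 6Y - 3] = -2*E[X] - 6*E[Y] - 3
= (-2)*(8) + (-6)*(8) + (-3)
= -16 - 48 - 3 = -67

-67


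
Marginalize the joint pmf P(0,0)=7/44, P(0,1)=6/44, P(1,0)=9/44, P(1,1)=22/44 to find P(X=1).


P(X=1) = P(1,0)+P(1,1) = 9/44 + 22/44 = 31/44

31/44


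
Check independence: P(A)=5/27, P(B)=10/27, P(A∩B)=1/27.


P(A)*P(B) = 5/27*10/27 = 50/729
P(A∩B) = 1/27 != 50/729, so not independent

No, A and B are not independent


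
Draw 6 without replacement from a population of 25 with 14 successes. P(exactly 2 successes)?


P(X=2) = C(14,2)*C(11,4) / C(25,6)
= 91*330 / 177100
= 30030/177100 = 39/230

39/230


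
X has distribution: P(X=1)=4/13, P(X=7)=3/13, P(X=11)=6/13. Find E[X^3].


E[X^3] = sum(g(x)*P(x))
= 1*4/13 + 343*3/13 + 1331*6/13
= 9019/13

9019/13


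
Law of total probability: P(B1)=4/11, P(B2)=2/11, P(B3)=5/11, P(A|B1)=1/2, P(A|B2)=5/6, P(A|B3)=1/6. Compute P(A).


P(A) = P(A|B1)P(B1) + P(A|B2)P(B2) + P(A|B3)P(B3)
= 1/2*4/11 + 5/6*2/11 + 1/6*5/11
= 2/11 + 5/33 + 5/66 = 9/22

9/22


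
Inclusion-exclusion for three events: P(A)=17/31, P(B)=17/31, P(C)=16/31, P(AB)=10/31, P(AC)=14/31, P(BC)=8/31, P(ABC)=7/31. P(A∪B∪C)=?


P(A∪B∪C) = P(A)+P(B)+P(C) - P(AB)-P(AC)-P(BC) + P(ABC)
= 17/31+17/31+16/31 - 10/31-14/31-8/31 + 7/31
= 25/31

25/31


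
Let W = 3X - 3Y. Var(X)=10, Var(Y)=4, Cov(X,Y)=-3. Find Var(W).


Var(3X - 3Y) = 3^2*Var(X) + (-3)^2*Var(Y) + 2*3*(-3)*Cov(X,Y)
= 9*10 + 9*4 - 18*(-3)
= 90 + 36 + 54 = 180

180


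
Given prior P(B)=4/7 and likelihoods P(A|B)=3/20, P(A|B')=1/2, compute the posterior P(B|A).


P(A) = P(A|B)P(B) + P(A|B')P(B') = 3/20*4/7 + 1/2*3/7 = 3/10
P(B|A) = P(A|B)P(B)/P(A) = (3/35)/(3/10) = 2/7

2/7


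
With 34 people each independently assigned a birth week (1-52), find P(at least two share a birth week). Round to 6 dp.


P(all different) = prod((52-i)/52 for i=0..33) = 0.000001
P(at least one match) = 1 - 0.000001 = 0.999999

0.999999


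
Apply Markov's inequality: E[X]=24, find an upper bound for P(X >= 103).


Markov: P(X >= a) <= E[X]/a
P(X >= 103) <= 24/103

24/103


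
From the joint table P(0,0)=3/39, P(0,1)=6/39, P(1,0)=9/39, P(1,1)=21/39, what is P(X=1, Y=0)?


Read from table: P(X=1, Y=0) = 9/39 = 3/13

3/13


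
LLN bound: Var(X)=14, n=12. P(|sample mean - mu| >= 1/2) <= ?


Var(Xbar) = Var(X)/n = 14/12
Chebyshev: P(|Xbar-mu| >= 1/2) <= Var(Xbar)/(1/2)^2 = (7/6)/(1/4) = 14/3
Bound exceeds 1, so trivial bound: 1

1


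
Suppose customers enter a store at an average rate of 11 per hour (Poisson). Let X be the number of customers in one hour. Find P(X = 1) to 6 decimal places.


P(X=1) = e^(-11) * 11^1 / 1!
≈ 0.00001670170079 * 11 / 1
≈ 0.000184

0.000184


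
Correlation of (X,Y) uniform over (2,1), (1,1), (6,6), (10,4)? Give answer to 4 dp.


Cov(X,Y) = 5.5000, Var(X) = 12.6875, Var(Y) = 4.5000
rho = Cov/(sqrt(VarX)*sqrt(VarY)) = 0.7279

0.7279


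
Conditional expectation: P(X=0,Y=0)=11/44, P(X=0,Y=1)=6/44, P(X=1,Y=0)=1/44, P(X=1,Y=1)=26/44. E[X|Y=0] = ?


P(Y=0) = 12/44
E[X|Y=0] = (0*11 + 1*1)/12 = 1/12

1/12


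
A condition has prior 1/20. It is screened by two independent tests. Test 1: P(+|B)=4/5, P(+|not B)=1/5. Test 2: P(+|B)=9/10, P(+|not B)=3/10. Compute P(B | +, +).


After test 1: P(+) = 4/5*1/20 + 1/5*19/20 = 23/100
P(B|+) = (1/25)/(23/100) = 4/23
After test 2 (use post1 as new prior): P(+) = 9/10*4/23 + 3/10*19/23 = 93/230
P(B|+,+) = (18/115)/(93/230) = 12/31

12/31


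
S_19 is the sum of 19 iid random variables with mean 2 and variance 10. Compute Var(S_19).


By independence, Var(S_n) = n*Var(X_1) = 19*10 = 190

190


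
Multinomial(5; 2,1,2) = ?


5! = 120
Denominator: 2!=2 * 1!=1 * 2!=2
Coefficient = 120 / 4 = 30

30


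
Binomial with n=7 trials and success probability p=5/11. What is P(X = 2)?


P(X=2) = C(7,2) * p^2 * (1-p)^5
= 21 * 25/121 * 7776/161051
= 4082400/19487171

4082400/19487171


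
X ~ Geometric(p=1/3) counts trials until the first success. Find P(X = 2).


P(X=2) = (1-p)^1 * p = (2/3)^1 * 1/3
= 2/3 * 1/3 = 2/9

2/9


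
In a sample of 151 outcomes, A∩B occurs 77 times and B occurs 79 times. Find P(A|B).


P(A|B) = P(A∩B)/P(B) = (77/151)/(79/151) = 77/79

77/79


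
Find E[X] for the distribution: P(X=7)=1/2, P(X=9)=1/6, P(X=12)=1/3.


E[X] = sum(x * P(x))
= 7*1/2 + 9*1/6 + 12*1/3
= 9

9


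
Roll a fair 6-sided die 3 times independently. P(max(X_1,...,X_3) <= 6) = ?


P(max <= 6) = P(all X_i <= 6) = (P(X_1 <= 6))^3
= (6/6)^3 = 1^3 = 1

1


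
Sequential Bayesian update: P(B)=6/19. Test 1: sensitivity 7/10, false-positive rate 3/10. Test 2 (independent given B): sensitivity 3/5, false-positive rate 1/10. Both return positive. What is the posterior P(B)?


After test 1: P(+) = 7/10*6/19 + 3/10*13/19 = 81/190
P(B|+) = (21/95)/(81/190) = 14/27
After test 2 (use post1 as new prior): P(+) = 3/5*14/27 + 1/10*13/27 = 97/270
P(B|+,+) = (14/45)/(97/270) = 84/97

84/97


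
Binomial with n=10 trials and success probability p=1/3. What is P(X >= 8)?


P(X>=8) = P(X=8) + P(X=9) + P(X=10)
= 20/6561 + 20/59049 + 1/59049
= 67/19683

67/19683
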